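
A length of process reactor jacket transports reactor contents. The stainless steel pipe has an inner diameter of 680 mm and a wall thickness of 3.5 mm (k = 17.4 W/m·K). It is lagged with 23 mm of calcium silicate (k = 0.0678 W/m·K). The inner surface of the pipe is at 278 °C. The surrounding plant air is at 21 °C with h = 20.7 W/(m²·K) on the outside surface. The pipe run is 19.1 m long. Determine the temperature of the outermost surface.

T ≈ 52.1 °C

Radial resistances (cylindrical: R_cond = ln(r_o/r_i)/(2πkL), R_conv = 1/(h·2πrL)):
R_stainless steel pipe wall = ln(343.5/340)/(2π×17.4×19.1) = 4.905×10^-6 K/W
R_calcium silicate = ln(366.5/343.5)/(2π×0.0678×19.1) = 0.007965 K/W
R_outer film = 1/(h_o·2πr_oL) = 1/(20.7×2π×0.3665×19.1) = 0.001098 K/W
R_total = 0.009069 K/W
Q = ΔT/R_total = 257/0.009069
Q = 28300 W
T_interface = T_inner − Q·ΣR(inner→interface) = 278 − 28300×0.00797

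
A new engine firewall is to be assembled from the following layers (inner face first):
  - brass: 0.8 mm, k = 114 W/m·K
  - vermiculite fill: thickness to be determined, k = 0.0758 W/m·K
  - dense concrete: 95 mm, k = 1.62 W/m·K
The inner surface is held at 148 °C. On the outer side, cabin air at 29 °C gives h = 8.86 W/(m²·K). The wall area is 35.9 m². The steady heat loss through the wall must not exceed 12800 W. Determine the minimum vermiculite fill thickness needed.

Thermal resistances in series:
R_brass = L/(kA) = 0.0008/(114×35.9) = 1.955×10^-7 K/W
R_dense concrete = L/(kA) = 0.095/(1.62×35.9) = 0.001633 K/W
R_outer film = 1/(h_o·A) = 1/(8.86×35.9) = 0.003144 K/W
Sum of the known resistances R_other = 0.004778 K/W
Required total resistance R_tot = ΔT/Q_allow = 119/12800 = 0.009297 K/W
R_vermiculite fill = R_tot − R_other = 0.004519 K/W
L = R·k·A = 0.004519×0.0758×35.9

L ≈ 12.3 mm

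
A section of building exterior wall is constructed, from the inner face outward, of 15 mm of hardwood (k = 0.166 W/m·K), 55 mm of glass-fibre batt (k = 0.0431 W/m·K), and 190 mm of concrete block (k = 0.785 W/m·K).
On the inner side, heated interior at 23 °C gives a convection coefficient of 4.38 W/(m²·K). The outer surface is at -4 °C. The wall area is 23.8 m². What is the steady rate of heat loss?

Thermal resistances in series:
R_inner film = 1/(h_i·A) = 1/(4.38×23.8) = 0.009593 K/W
R_hardwood = L/(kA) = 0.015/(0.166×23.8) = 0.003797 K/W
R_glass-fibre batt = L/(kA) = 0.055/(0.0431×23.8) = 0.05362 K/W
R_concrete block = L/(kA) = 0.19/(0.785×23.8) = 0.01017 K/W
R_total = 0.07718 K/W
Q = ΔT / R_total = 27 / 0.07718

Q ≈ 350 W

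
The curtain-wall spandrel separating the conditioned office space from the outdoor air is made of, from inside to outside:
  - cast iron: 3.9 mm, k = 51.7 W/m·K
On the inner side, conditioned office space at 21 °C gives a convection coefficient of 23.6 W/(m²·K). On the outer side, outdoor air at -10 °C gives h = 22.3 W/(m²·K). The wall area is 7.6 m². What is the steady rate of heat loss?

Thermal resistances in series:
R_inner film = 1/(h_i·A) = 1/(23.6×7.6) = 0.005575 K/W
R_cast iron = L/(kA) = 0.0039/(51.7×7.6) = 9.926×10^-6 K/W
R_outer film = 1/(h_o·A) = 1/(22.3×7.6) = 0.0059 K/W
R_total = 0.01149 K/W
Q = ΔT / R_total = 31 / 0.01149

Q ≈ 2700 W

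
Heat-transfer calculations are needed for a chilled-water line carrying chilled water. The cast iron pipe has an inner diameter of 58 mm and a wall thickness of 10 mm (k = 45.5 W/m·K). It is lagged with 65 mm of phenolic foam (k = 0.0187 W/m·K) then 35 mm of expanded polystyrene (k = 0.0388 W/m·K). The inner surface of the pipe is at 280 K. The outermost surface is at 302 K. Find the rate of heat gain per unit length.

For a radial system each layer contributes R = ln(r_out/r_in)/(2πkL); films add R = 1/(hA).
R_cast iron pipe wall = ln(39/29)/(2π×45.5×1) = 0.001036 K/W
R_phenolic foam = ln(104/39)/(2π×0.0187×1) = 8.348 K/W
R_expanded polystyrene = ln(139/104)/(2π×0.0388×1) = 1.19 K/W
R_total = 9.539 K/W
Q = ΔT/R_total = 22/9.539

q′ ≈ 2.31 W/m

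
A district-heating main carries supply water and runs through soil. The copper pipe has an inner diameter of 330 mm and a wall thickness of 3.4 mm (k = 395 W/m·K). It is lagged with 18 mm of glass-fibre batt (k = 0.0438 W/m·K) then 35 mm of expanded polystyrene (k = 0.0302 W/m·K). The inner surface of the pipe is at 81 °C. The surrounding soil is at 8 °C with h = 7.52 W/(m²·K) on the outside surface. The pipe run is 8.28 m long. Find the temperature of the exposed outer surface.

Cylindrical conduction, so R = ln(r₂/r₁)/(2πkL) per layer, in series:
R_copper pipe wall = ln(168.4/165)/(2π×395×8.28) = 9.925×10^-7 K/W
R_glass-fibre batt = ln(186.4/168.4)/(2π×0.0438×8.28) = 0.04457 K/W
R_expanded polystyrene = ln(221.4/186.4)/(2π×0.0302×8.28) = 0.1095 K/W
R_outer film = 1/(h_o·2πr_oL) = 1/(7.52×2π×0.2214×8.28) = 0.01155 K/W
R_total = 0.1656 K/W
Q = ΔT/R_total = 73/0.1656
Q = 441 W
T_interface = T_inner − Q·ΣR(inner→interface) = 81 − 441×0.1541

T ≈ 13.1 °C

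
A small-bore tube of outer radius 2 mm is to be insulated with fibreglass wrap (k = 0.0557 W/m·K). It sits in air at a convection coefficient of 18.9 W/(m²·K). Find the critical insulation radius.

r_cr ≈ 2.95 mm

For a cylinder r_cr = k/h = 0.0557/18.9
r_cr = 2.95 mm; since the bare radius (2 mm) is below r_cr, adding a thin layer of insulation will *increase* heat loss.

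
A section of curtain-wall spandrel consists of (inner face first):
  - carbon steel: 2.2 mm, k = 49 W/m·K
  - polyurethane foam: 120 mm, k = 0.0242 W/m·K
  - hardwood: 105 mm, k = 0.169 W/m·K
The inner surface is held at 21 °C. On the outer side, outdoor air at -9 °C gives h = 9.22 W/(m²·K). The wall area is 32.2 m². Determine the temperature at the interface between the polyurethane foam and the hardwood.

T ≈ -5.15 °C

Using the resistance-network approach (series):
R_carbon steel = L/(kA) = 0.0022/(49×32.2) = 1.394×10^-6 K/W
R_polyurethane foam = L/(kA) = 0.12/(0.0242×32.2) = 0.154 K/W
R_hardwood = L/(kA) = 0.105/(0.169×32.2) = 0.0193 K/W
R_outer film = 1/(h_o·A) = 1/(9.22×32.2) = 0.003368 K/W
R_total = 0.1767 K/W;  Q = ΔT/R_total = 30/0.1767 = 169.8 W
T_interface = T_inner − Q·ΣR(inner→interface) = 21 − 170×0.154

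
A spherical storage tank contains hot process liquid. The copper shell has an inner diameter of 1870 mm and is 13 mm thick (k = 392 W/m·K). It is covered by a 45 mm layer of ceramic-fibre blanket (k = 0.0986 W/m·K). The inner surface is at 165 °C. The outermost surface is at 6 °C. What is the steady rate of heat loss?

Q ≈ 4120 W

For a spherical shell R = (1/r₁ − 1/r₂)/(4πk); film R = 1/(h·4πr²). In series:
R_copper shell = (1/0.935 − 1/0.948)/(4π×392) = 2.977×10^-6 K/W
R_ceramic-fibre blanket = (1/0.948 − 1/0.993)/(4π×0.0986) = 0.03858 K/W
R_total = 0.03858 K/W
Q = ΔT/R_total = 159/0.03858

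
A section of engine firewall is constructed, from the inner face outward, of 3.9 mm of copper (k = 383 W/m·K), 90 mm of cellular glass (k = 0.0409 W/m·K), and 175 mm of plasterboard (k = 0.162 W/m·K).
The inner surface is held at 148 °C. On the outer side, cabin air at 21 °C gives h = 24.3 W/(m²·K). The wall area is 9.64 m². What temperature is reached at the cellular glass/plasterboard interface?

T ≈ 63.9 °C

Series thermal resistances:
R_copper = L/(kA) = 0.0039/(383×9.64) = 1.056×10^-6 K/W
R_cellular glass = L/(kA) = 0.09/(0.0409×9.64) = 0.2283 K/W
R_plasterboard = L/(kA) = 0.175/(0.162×9.64) = 0.1121 K/W
R_outer film = 1/(h_o·A) = 1/(24.3×9.64) = 0.004269 K/W
R_total = 0.3446 K/W;  Q = ΔT/R_total = 127/0.3446 = 368.5 W
T_interface = T_inner − Q·ΣR(inner→interface) = 148 − 369×0.2283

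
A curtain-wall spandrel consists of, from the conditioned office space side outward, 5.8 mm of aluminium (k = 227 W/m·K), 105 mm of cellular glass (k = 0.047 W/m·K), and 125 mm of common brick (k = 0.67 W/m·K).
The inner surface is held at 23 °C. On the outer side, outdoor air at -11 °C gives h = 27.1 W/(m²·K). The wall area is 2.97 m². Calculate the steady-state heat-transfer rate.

Q ≈ 41.1 W

Using the resistance-network approach (series):
R_aluminium = L/(kA) = 0.0058/(227×2.97) = 8.603×10^-6 K/W
R_cellular glass = L/(kA) = 0.105/(0.047×2.97) = 0.7522 K/W
R_common brick = L/(kA) = 0.125/(0.67×2.97) = 0.06282 K/W
R_outer film = 1/(h_o·A) = 1/(27.1×2.97) = 0.01242 K/W
R_total = 0.8275 K/W
Q = ΔT / R_total = 34 / 0.8275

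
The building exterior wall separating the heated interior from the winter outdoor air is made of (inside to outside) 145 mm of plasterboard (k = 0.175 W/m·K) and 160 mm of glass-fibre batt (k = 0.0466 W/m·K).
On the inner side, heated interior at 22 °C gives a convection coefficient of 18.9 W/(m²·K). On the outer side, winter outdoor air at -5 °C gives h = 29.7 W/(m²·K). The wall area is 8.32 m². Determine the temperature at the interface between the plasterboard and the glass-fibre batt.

Series thermal resistances:
R_inner film = 1/(h_i·A) = 1/(18.9×8.32) = 0.006359 K/W
R_plasterboard = L/(kA) = 0.145/(0.175×8.32) = 0.09959 K/W
R_glass-fibre batt = L/(kA) = 0.16/(0.0466×8.32) = 0.4127 K/W
R_outer film = 1/(h_o·A) = 1/(29.7×8.32) = 0.004047 K/W
R_total = 0.5227 K/W;  Q = ΔT/R_total = 27/0.5227 = 51.66 W
T_interface = T_inner − Q·ΣR(inner→interface) = 22 − 51.7×0.1059

T ≈ 16.5 °C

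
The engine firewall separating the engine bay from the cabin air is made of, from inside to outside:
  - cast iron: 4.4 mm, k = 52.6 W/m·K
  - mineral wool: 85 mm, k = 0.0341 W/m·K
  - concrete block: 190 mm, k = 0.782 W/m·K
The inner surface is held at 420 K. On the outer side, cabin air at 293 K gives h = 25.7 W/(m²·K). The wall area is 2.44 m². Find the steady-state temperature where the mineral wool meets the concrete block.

T ≈ 306 K

Treating each layer as a thermal resistance in series:
R_cast iron = L/(kA) = 0.0044/(52.6×2.44) = 3.428×10^-5 K/W
R_mineral wool = L/(kA) = 0.085/(0.0341×2.44) = 1.022 K/W
R_concrete block = L/(kA) = 0.19/(0.782×2.44) = 0.09958 K/W
R_outer film = 1/(h_o·A) = 1/(25.7×2.44) = 0.01595 K/W
R_total = 1.137 K/W;  Q = ΔT/R_total = 127/1.137 = 111.7 W
T_interface = T_inner − Q·ΣR(inner→interface) = 420 − 112×1.022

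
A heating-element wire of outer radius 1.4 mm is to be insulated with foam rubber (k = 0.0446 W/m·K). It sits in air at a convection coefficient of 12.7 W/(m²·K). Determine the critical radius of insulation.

r_cr ≈ 3.51 mm

For a cylinder r_cr = k/h = 0.0446/12.7
r_cr = 3.51 mm; since the bare radius (1.4 mm) is below r_cr, adding a thin layer of insulation will *increase* heat loss.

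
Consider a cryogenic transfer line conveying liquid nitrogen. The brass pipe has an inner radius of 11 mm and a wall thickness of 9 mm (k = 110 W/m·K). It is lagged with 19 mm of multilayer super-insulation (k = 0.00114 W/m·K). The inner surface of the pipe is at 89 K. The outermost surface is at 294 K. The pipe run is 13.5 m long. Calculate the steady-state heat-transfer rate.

Radial resistances (cylindrical: R_cond = ln(r_o/r_i)/(2πkL), R_conv = 1/(h·2πrL)):
R_brass pipe wall = ln(20/11)/(2π×110×13.5) = 6.407×10^-5 K/W
R_multilayer super-insulation = ln(39/20)/(2π×0.00114×13.5) = 6.906 K/W
R_total = 6.906 K/W
Q = ΔT/R_total = 205/6.906

Q ≈ 29.7 W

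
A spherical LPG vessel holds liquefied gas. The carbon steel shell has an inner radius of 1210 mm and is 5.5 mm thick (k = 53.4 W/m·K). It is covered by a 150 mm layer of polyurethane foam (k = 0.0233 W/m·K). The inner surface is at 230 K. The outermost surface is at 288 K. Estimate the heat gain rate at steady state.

Q ≈ 188 W

Radial (spherical) resistances in series:
R_carbon steel shell = (1/1.21 − 1/1.2155)/(4π×53.4) = 5.573×10^-6 K/W
R_polyurethane foam = (1/1.2155 − 1/1.3655)/(4π×0.0233) = 0.3087 K/W
R_total = 0.3087 K/W
Q = ΔT/R_total = 58/0.3087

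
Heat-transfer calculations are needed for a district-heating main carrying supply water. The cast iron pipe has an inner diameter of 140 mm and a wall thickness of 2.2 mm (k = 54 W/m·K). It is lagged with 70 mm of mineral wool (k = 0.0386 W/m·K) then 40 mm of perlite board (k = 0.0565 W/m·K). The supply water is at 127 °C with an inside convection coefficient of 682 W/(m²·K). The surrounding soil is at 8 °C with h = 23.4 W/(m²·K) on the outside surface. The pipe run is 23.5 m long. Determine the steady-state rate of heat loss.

Radial resistances (cylindrical: R_cond = ln(r_o/r_i)/(2πkL), R_conv = 1/(h·2πrL)):
R_inner film = 1/(h_i·2πr₁L) = 1/(682×2π×0.07×23.5) = 1.419×10^-4 K/W
R_cast iron pipe wall = ln(72.2/70)/(2π×54×23.5) = 3.881×10^-6 K/W
R_mineral wool = ln(142.2/72.2)/(2π×0.0386×23.5) = 0.1189 K/W
R_perlite board = ln(182.2/142.2)/(2π×0.0565×23.5) = 0.02971 K/W
R_outer film = 1/(h_o·2πr_oL) = 1/(23.4×2π×0.1822×23.5) = 0.001589 K/W
R_total = 0.1504 K/W
Q = ΔT/R_total = 119/0.1504

Q ≈ 791 W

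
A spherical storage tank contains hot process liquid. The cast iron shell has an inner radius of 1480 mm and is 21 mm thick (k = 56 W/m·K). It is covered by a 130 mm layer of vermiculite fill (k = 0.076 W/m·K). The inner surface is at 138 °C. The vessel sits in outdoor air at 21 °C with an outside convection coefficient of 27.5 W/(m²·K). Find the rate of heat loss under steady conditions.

Q ≈ 2060 W

For a spherical shell R = (1/r₁ − 1/r₂)/(4πk); film R = 1/(h·4πr²). In series:
R_cast iron shell = (1/1.48 − 1/1.501)/(4π×56) = 1.343×10^-5 K/W
R_vermiculite fill = (1/1.501 − 1/1.631)/(4π×0.076) = 0.0556 K/W
R_outer film = 1/(h·4πr_o²) = 1/(27.5×4π×1.631²) = 0.001088 K/W
R_total = 0.0567 K/W
Q = ΔT/R_total = 117/0.0567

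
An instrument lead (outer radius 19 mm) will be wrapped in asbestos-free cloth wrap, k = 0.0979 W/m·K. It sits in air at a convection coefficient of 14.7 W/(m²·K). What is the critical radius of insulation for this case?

r_cr ≈ 6.66 mm

For a cylinder r_cr = k/h = 0.0979/14.7
r_cr = 6.66 mm; since the bare radius (19 mm) is above r_cr, any added insulation will reduce heat loss.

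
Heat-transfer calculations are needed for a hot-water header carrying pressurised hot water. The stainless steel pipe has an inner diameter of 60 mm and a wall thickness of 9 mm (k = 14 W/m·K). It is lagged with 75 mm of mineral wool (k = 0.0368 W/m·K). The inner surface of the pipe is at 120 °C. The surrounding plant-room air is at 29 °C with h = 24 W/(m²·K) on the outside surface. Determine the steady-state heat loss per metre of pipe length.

For a radial system each layer contributes R = ln(r_out/r_in)/(2πkL); films add R = 1/(hA).
R_stainless steel pipe wall = ln(39/30)/(2π×14×1) = 0.002983 K/W
R_mineral wool = ln(114/39)/(2π×0.0368×1) = 4.639 K/W
R_outer film = 1/(h_o·2πr_oL) = 1/(24×2π×0.114×1) = 0.05817 K/W
R_total = 4.7 K/W
Q = ΔT/R_total = 91/4.7

q′ ≈ 19.4 W/m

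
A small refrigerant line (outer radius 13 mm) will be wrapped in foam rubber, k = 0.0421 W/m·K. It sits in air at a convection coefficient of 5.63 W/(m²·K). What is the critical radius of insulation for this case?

r_cr ≈ 7.48 mm

For a cylinder r_cr = k/h = 0.0421/5.63
r_cr = 7.48 mm; since the bare radius (13 mm) is above r_cr, any added insulation will reduce heat loss.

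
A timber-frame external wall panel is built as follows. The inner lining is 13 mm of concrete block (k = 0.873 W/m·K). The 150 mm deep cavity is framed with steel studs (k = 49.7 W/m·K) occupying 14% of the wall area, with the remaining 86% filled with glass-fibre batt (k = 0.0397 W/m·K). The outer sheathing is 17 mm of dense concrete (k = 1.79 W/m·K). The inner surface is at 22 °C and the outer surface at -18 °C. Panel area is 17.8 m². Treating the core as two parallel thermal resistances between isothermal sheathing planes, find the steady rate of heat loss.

Q ≈ 15500 W

Sheathing layers in series; stud and cavity paths in parallel between them.
R_inner = 0.013/(0.873×17.8) = 8.366×10^-4 K/W
R_stud  = 0.15/(49.7×0.14×17.8) = 0.001211 K/W
R_cav   = 0.15/(0.0397×0.86×17.8) = 0.2468 K/W
1/R_core = 1/R_stud + 1/R_cav → R_core = 0.001205 K/W
R_outer = 0.017/(1.79×17.8) = 5.336×10^-4 K/W
R_total = 0.002575 K/W
Q = ΔT/R_total = 40/0.002575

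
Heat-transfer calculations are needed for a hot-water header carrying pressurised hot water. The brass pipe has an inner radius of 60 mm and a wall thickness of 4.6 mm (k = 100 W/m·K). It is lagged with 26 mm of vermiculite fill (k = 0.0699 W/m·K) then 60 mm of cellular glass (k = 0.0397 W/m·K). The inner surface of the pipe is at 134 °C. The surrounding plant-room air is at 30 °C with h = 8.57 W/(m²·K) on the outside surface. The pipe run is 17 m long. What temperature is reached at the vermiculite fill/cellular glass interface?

T ≈ 107 °C

Radial resistances (cylindrical: R_cond = ln(r_o/r_i)/(2πkL), R_conv = 1/(h·2πrL)):
R_brass pipe wall = ln(64.6/60)/(2π×100×17) = 6.916×10^-6 K/W
R_vermiculite fill = ln(90.6/64.6)/(2π×0.0699×17) = 0.0453 K/W
R_cellular glass = ln(150.6/90.6)/(2π×0.0397×17) = 0.1198 K/W
R_outer film = 1/(h_o·2πr_oL) = 1/(8.57×2π×0.1506×17) = 0.007254 K/W
R_total = 0.1724 K/W
Q = ΔT/R_total = 104/0.1724
Q = 603 W
T_interface = T_inner − Q·ΣR(inner→interface) = 134 − 603×0.04531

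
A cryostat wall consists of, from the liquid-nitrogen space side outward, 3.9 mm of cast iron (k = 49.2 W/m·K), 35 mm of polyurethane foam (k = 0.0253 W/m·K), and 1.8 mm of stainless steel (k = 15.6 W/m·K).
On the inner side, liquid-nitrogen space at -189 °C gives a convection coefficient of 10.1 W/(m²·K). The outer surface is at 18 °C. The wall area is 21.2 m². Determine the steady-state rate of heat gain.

Series thermal resistances:
R_inner film = 1/(h_i·A) = 1/(10.1×21.2) = 0.00467 K/W
R_cast iron = L/(kA) = 0.0039/(49.2×21.2) = 3.739×10^-6 K/W
R_polyurethane foam = L/(kA) = 0.035/(0.0253×21.2) = 0.06525 K/W
R_stainless steel = L/(kA) = 0.0018/(15.6×21.2) = 5.443×10^-6 K/W
R_total = 0.06993 K/W
Q = ΔT / R_total = 207 / 0.06993

Q ≈ 2960 W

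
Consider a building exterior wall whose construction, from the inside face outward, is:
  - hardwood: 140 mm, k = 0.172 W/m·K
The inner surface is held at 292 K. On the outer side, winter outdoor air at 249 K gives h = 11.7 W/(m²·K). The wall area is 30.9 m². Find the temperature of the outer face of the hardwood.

T ≈ 253 K

Using the resistance-network approach (series):
R_hardwood = L/(kA) = 0.14/(0.172×30.9) = 0.02634 K/W
R_outer film = 1/(h_o·A) = 1/(11.7×30.9) = 0.002766 K/W
R_total = 0.02911 K/W;  Q = ΔT/R_total = 43/0.02911 = 1477 W
T_interface = T_inner − Q·ΣR(inner→interface) = 292 − 1480×0.02634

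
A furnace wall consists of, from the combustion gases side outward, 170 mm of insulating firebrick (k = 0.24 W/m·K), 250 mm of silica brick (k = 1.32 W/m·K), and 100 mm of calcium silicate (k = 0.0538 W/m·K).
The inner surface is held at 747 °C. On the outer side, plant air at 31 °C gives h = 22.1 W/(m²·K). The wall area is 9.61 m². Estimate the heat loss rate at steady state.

Treating each layer as a thermal resistance in series:
R_insulating firebrick = L/(kA) = 0.17/(0.24×9.61) = 0.07371 K/W
R_silica brick = L/(kA) = 0.25/(1.32×9.61) = 0.01971 K/W
R_calcium silicate = L/(kA) = 0.1/(0.0538×9.61) = 0.1934 K/W
R_outer film = 1/(h_o·A) = 1/(22.1×9.61) = 0.004709 K/W
R_total = 0.2915 K/W
Q = ΔT / R_total = 716 / 0.2915

Q ≈ 2460 W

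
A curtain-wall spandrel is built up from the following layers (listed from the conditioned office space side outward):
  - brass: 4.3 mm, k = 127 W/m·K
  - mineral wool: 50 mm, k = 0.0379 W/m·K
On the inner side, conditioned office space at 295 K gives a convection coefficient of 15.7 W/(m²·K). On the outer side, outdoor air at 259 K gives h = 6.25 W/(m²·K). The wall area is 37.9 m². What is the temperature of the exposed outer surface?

T ≈ 263 K

Treating each layer as a thermal resistance in series:
R_inner film = 1/(h_i·A) = 1/(15.7×37.9) = 0.001681 K/W
R_brass = L/(kA) = 0.0043/(127×37.9) = 8.934×10^-7 K/W
R_mineral wool = L/(kA) = 0.05/(0.0379×37.9) = 0.03481 K/W
R_outer film = 1/(h_o·A) = 1/(6.25×37.9) = 0.004222 K/W
R_total = 0.04071 K/W;  Q = ΔT/R_total = 36/0.04071 = 884.3 W
T_interface = T_inner − Q·ΣR(inner→interface) = 295 − 884×0.03649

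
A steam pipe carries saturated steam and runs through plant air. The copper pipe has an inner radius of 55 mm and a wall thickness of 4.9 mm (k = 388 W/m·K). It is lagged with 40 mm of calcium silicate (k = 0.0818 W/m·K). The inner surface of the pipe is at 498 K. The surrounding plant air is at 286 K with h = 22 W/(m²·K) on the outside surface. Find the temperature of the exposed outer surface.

T ≈ 300 K

Radial resistances (cylindrical: R_cond = ln(r_o/r_i)/(2πkL), R_conv = 1/(h·2πrL)):
R_copper pipe wall = ln(59.9/55)/(2π×388×1) = 3.501×10^-5 K/W
R_calcium silicate = ln(99.9/59.9)/(2π×0.0818×1) = 0.9952 K/W
R_outer film = 1/(h_o·2πr_oL) = 1/(22×2π×0.0999×1) = 0.07242 K/W
R_total = 1.068 K/W
Q = ΔT/R_total = 212/1.068
Q = 199 W/m
T_interface = T_inner − Q·ΣR(inner→interface) = 498 − 199×0.9952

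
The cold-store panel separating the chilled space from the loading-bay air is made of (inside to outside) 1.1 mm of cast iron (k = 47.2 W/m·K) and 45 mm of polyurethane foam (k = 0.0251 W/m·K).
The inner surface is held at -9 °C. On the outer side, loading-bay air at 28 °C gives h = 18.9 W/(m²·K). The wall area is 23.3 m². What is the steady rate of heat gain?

Model the wall as resistances in series:
R_cast iron = L/(kA) = 0.0011/(47.2×23.3) = 1×10^-6 K/W
R_polyurethane foam = L/(kA) = 0.045/(0.0251×23.3) = 0.07695 K/W
R_outer film = 1/(h_o·A) = 1/(18.9×23.3) = 0.002271 K/W
R_total = 0.07922 K/W
Q = ΔT / R_total = 37 / 0.07922

Q ≈ 467 W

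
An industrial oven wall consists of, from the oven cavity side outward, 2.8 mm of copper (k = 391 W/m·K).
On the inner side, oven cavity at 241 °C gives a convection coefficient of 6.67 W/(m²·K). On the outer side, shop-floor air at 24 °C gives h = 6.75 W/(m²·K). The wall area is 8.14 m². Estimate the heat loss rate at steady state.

Q ≈ 5930 W

Series thermal resistances:
R_inner film = 1/(h_i·A) = 1/(6.67×8.14) = 0.01842 K/W
R_copper = L/(kA) = 0.0028/(391×8.14) = 8.797×10^-7 K/W
R_outer film = 1/(h_o·A) = 1/(6.75×8.14) = 0.0182 K/W
R_total = 0.03662 K/W
Q = ΔT / R_total = 217 / 0.03662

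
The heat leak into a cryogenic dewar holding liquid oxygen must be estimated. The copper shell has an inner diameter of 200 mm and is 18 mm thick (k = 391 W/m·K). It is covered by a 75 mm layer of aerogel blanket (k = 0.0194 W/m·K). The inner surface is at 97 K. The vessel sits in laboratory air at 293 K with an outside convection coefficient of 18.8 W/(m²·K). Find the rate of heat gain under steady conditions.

Q ≈ 14.4 W

Radial (spherical) resistances in series:
R_copper shell = (1/0.1 − 1/0.118)/(4π×391) = 3.105×10^-4 K/W
R_aerogel blanket = (1/0.118 − 1/0.193)/(4π×0.0194) = 13.51 K/W
R_outer film = 1/(h·4πr_o²) = 1/(18.8×4π×0.193²) = 0.1136 K/W
R_total = 13.62 K/W
Q = ΔT/R_total = 196/13.62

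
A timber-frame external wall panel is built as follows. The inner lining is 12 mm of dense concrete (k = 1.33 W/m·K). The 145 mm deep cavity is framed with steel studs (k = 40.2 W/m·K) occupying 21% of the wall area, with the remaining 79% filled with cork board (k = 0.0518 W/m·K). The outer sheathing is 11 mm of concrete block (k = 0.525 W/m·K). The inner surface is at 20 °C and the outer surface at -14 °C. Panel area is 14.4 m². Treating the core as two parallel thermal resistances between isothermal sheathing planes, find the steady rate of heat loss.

Q ≈ 10400 W

Sheathing layers in series; stud and cavity paths in parallel between them.
R_inner = 0.012/(1.33×14.4) = 6.266×10^-4 K/W
R_stud  = 0.145/(40.2×0.21×14.4) = 0.001193 K/W
R_cav   = 0.145/(0.0518×0.79×14.4) = 0.2461 K/W
1/R_core = 1/R_stud + 1/R_cav → R_core = 0.001187 K/W
R_outer = 0.011/(0.525×14.4) = 0.001455 K/W
R_total = 0.003269 K/W
Q = ΔT/R_total = 34/0.003269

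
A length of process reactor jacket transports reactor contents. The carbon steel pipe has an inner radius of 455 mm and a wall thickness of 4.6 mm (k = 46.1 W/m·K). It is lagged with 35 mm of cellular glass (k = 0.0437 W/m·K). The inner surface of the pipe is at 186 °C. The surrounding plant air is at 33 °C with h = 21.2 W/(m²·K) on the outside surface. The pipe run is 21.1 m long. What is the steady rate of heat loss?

Q ≈ 11400 W

Treating each annulus and film as a series resistance:
R_carbon steel pipe wall = ln(459.6/455)/(2π×46.1×21.1) = 1.646×10^-6 K/W
R_cellular glass = ln(494.6/459.6)/(2π×0.0437×21.1) = 0.01267 K/W
R_outer film = 1/(h_o·2πr_oL) = 1/(21.2×2π×0.4946×21.1) = 7.194×10^-4 K/W
R_total = 0.01339 K/W
Q = ΔT/R_total = 153/0.01339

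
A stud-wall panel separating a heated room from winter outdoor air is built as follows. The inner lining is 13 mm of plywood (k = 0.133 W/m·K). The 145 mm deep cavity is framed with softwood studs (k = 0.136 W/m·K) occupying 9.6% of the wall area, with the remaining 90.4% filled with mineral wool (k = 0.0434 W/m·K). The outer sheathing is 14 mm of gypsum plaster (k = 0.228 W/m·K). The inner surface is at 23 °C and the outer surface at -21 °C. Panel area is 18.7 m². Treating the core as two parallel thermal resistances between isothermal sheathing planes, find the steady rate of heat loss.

Q ≈ 281 W

Sheathing layers in series; stud and cavity paths in parallel between them.
R_inner = 0.013/(0.133×18.7) = 0.005227 K/W
R_stud  = 0.145/(0.136×0.096×18.7) = 0.5939 K/W
R_cav   = 0.145/(0.0434×0.904×18.7) = 0.1976 K/W
1/R_core = 1/R_stud + 1/R_cav → R_core = 0.1483 K/W
R_outer = 0.014/(0.228×18.7) = 0.003284 K/W
R_total = 0.1568 K/W
Q = ΔT/R_total = 44/0.1568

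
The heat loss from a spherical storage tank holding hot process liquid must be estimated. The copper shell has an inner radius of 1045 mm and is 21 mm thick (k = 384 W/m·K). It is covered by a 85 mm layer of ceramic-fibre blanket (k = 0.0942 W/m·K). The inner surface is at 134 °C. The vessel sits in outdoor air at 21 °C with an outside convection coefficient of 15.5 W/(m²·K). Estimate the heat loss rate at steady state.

Q ≈ 1810 W

Each spherical layer contributes R = (1/r_i − 1/r_o)/(4πk):
R_copper shell = (1/1.045 − 1/1.066)/(4π×384) = 3.907×10^-6 K/W
R_ceramic-fibre blanket = (1/1.066 − 1/1.151)/(4π×0.0942) = 0.05852 K/W
R_outer film = 1/(h·4πr_o²) = 1/(15.5×4π×1.151²) = 0.003875 K/W
R_total = 0.0624 K/W
Q = ΔT/R_total = 113/0.0624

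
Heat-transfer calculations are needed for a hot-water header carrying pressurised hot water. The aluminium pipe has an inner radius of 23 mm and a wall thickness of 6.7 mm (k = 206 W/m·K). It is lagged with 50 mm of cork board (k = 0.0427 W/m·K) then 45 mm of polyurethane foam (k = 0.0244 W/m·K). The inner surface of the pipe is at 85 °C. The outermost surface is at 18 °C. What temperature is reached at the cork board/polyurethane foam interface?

T ≈ 47.6 °C

Per-layer cylindrical resistances, series-summed:
R_aluminium pipe wall = ln(29.7/23)/(2π×206×1) = 1.975×10^-4 K/W
R_cork board = ln(79.7/29.7)/(2π×0.0427×1) = 3.679 K/W
R_polyurethane foam = ln(124.7/79.7)/(2π×0.0244×1) = 2.92 K/W
R_total = 6.599 K/W
Q = ΔT/R_total = 67/6.599
Q = 10.2 W/m
T_interface = T_inner − Q·ΣR(inner→interface) = 85 − 10.2×3.679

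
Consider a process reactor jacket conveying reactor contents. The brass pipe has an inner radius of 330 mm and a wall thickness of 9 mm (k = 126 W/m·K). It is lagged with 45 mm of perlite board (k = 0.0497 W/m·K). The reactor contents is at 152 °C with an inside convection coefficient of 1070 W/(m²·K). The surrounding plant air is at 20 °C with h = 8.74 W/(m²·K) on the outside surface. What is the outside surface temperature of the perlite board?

Radial resistances (cylindrical: R_cond = ln(r_o/r_i)/(2πkL), R_conv = 1/(h·2πrL)):
R_inner film = 1/(h_i·2πr₁L) = 1/(1070×2π×0.33×1) = 4.507×10^-4 K/W
R_brass pipe wall = ln(339/330)/(2π×126×1) = 3.399×10^-5 K/W
R_perlite board = ln(384/339)/(2π×0.0497×1) = 0.3991 K/W
R_outer film = 1/(h_o·2πr_oL) = 1/(8.74×2π×0.384×1) = 0.04742 K/W
R_total = 0.4471 K/W
Q = ΔT/R_total = 132/0.4471
Q = 295 W/m
T_interface = T_inner − Q·ΣR(inner→interface) = 152 − 295×0.3996

T ≈ 34 °C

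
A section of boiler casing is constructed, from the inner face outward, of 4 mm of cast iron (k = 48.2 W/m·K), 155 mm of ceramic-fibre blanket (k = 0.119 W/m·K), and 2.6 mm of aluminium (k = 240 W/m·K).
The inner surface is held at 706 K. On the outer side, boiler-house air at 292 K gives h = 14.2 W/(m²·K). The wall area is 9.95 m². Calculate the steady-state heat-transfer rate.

Q ≈ 3000 W

Treating each layer as a thermal resistance in series:
R_cast iron = L/(kA) = 0.004/(48.2×9.95) = 8.34×10^-6 K/W
R_ceramic-fibre blanket = L/(kA) = 0.155/(0.119×9.95) = 0.1309 K/W
R_aluminium = L/(kA) = 0.0026/(240×9.95) = 1.089×10^-6 K/W
R_outer film = 1/(h_o·A) = 1/(14.2×9.95) = 0.007078 K/W
R_total = 0.138 K/W
Q = ΔT / R_total = 414 / 0.138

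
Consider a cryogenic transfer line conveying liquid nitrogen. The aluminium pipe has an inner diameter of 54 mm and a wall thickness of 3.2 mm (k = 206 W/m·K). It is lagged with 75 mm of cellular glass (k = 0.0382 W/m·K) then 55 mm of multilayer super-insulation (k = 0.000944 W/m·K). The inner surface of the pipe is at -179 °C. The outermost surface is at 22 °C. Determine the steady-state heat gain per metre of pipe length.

Per-layer cylindrical resistances, series-summed:
R_aluminium pipe wall = ln(30.2/27)/(2π×206×1) = 8.653×10^-5 K/W
R_cellular glass = ln(105.2/30.2)/(2π×0.0382×1) = 5.2 K/W
R_multilayer super-insulation = ln(160.2/105.2)/(2π×0.000944×1) = 70.9 K/W
R_total = 76.1 K/W
Q = ΔT/R_total = 201/76.1

q′ ≈ 2.64 W/m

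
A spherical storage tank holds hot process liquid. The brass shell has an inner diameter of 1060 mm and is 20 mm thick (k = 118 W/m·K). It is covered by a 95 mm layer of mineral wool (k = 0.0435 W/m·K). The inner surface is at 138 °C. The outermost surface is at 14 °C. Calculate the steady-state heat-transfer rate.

Q ≈ 253 W

For a spherical shell R = (1/r₁ − 1/r₂)/(4πk); film R = 1/(h·4πr²). In series:
R_brass shell = (1/0.53 − 1/0.55)/(4π×118) = 4.627×10^-5 K/W
R_mineral wool = (1/0.55 − 1/0.645)/(4π×0.0435) = 0.4899 K/W
R_total = 0.4899 K/W
Q = ΔT/R_total = 124/0.4899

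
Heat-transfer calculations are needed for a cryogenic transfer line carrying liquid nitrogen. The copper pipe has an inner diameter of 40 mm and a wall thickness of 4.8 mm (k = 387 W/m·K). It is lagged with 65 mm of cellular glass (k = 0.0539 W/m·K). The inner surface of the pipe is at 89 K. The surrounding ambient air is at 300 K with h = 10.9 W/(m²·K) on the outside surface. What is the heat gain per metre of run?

Radial resistances (cylindrical: R_cond = ln(r_o/r_i)/(2πkL), R_conv = 1/(h·2πrL)):
R_copper pipe wall = ln(24.8/20)/(2π×387×1) = 8.847×10^-5 K/W
R_cellular glass = ln(89.8/24.8)/(2π×0.0539×1) = 3.799 K/W
R_outer film = 1/(h_o·2πr_oL) = 1/(10.9×2π×0.0898×1) = 0.1626 K/W
R_total = 3.962 K/W
Q = ΔT/R_total = 211/3.962

q′ ≈ 53.3 W/m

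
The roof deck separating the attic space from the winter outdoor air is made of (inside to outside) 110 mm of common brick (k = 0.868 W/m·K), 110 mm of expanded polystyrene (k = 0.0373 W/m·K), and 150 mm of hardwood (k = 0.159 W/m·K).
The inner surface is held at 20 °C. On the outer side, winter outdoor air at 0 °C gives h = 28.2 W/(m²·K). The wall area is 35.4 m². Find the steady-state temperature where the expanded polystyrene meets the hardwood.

Treating each layer as a thermal resistance in series:
R_common brick = L/(kA) = 0.11/(0.868×35.4) = 0.00358 K/W
R_expanded polystyrene = L/(kA) = 0.11/(0.0373×35.4) = 0.08331 K/W
R_hardwood = L/(kA) = 0.15/(0.159×35.4) = 0.02665 K/W
R_outer film = 1/(h_o·A) = 1/(28.2×35.4) = 0.001002 K/W
R_total = 0.1145 K/W;  Q = ΔT/R_total = 20/0.1145 = 174.6 W
T_interface = T_inner − Q·ΣR(inner→interface) = 20 − 175×0.08689

T ≈ 4.83 °C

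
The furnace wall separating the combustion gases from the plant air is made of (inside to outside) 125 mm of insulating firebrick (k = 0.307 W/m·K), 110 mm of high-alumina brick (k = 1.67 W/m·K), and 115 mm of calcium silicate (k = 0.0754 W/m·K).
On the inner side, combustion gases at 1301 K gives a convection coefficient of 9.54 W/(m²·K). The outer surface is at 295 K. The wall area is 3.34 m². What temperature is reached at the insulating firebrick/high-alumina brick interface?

T ≈ 1060 K

Thermal resistances in series:
R_inner film = 1/(h_i·A) = 1/(9.54×3.34) = 0.03138 K/W
R_insulating firebrick = L/(kA) = 0.125/(0.307×3.34) = 0.1219 K/W
R_high-alumina brick = L/(kA) = 0.11/(1.67×3.34) = 0.01972 K/W
R_calcium silicate = L/(kA) = 0.115/(0.0754×3.34) = 0.4566 K/W
R_total = 0.6297 K/W;  Q = ΔT/R_total = 1006/0.6297 = 1598 W
T_interface = T_inner − Q·ΣR(inner→interface) = 1301 − 1600×0.1533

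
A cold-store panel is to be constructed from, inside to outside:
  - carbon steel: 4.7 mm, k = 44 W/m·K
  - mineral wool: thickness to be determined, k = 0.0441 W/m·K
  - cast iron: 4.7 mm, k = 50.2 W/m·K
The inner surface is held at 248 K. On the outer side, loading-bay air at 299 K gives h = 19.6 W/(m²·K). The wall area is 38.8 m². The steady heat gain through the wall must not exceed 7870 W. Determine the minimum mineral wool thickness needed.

L ≈ 8.83 mm

Series thermal resistances:
R_carbon steel = L/(kA) = 0.0047/(44×38.8) = 2.753×10^-6 K/W
R_cast iron = L/(kA) = 0.0047/(50.2×38.8) = 2.413×10^-6 K/W
R_outer film = 1/(h_o·A) = 1/(19.6×38.8) = 0.001315 K/W
Sum of the known resistances R_other = 0.00132 K/W
Required total resistance R_tot = ΔT/Q_allow = 51/7870 = 0.00648 K/W
R_mineral wool = R_tot − R_other = 0.00516 K/W
L = R·k·A = 0.00516×0.0441×38.8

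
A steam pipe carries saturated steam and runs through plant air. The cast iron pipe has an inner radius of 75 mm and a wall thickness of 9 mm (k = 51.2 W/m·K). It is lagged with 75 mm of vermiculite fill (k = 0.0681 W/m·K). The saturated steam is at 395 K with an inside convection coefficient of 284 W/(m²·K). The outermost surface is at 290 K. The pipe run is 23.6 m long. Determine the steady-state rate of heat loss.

Q ≈ 1650 W

Cylindrical conduction, so R = ln(r₂/r₁)/(2πkL) per layer, in series:
R_inner film = 1/(h_i·2πr₁L) = 1/(284×2π×0.075×23.6) = 3.166×10^-4 K/W
R_cast iron pipe wall = ln(84/75)/(2π×51.2×23.6) = 1.493×10^-5 K/W
R_vermiculite fill = ln(159/84)/(2π×0.0681×23.6) = 0.06319 K/W
R_total = 0.06352 K/W
Q = ΔT/R_total = 105/0.06352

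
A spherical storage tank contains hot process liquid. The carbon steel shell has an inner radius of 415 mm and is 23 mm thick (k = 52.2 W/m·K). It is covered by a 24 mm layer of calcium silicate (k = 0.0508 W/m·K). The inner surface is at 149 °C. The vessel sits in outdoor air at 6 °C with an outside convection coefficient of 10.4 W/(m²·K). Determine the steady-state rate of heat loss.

Q ≈ 645 W

Spherical conduction: R = (1/r_in − 1/r_out)/(4πk) per layer; series-sum.
R_carbon steel shell = (1/0.415 − 1/0.438)/(4π×52.2) = 1.929×10^-4 K/W
R_calcium silicate = (1/0.438 − 1/0.462)/(4π×0.0508) = 0.1858 K/W
R_outer film = 1/(h·4πr_o²) = 1/(10.4×4π×0.462²) = 0.03585 K/W
R_total = 0.2218 K/W
Q = ΔT/R_total = 143/0.2218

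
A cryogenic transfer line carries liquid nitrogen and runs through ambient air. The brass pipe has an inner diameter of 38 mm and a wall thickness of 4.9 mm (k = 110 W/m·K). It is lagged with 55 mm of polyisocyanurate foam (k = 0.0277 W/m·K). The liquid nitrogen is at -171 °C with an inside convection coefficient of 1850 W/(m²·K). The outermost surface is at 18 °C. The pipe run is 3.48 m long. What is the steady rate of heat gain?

Q ≈ 95.8 W

Treating each annulus and film as a series resistance:
R_inner film = 1/(h_i·2πr₁L) = 1/(1850×2π×0.019×3.48) = 0.001301 K/W
R_brass pipe wall = ln(23.9/19)/(2π×110×3.48) = 9.539×10^-5 K/W
R_polyisocyanurate foam = ln(78.9/23.9)/(2π×0.0277×3.48) = 1.972 K/W
R_total = 1.973 K/W
Q = ΔT/R_total = 189/1.973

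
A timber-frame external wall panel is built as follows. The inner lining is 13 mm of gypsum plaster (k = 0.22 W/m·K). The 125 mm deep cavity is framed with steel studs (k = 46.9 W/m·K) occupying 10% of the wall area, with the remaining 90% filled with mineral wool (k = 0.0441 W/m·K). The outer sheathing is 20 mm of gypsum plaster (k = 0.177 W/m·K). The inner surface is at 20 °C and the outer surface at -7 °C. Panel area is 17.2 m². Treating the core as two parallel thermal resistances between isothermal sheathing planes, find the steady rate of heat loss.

Sheathing layers in series; stud and cavity paths in parallel between them.
R_inner = 0.013/(0.22×17.2) = 0.003436 K/W
R_stud  = 0.125/(46.9×0.1×17.2) = 0.00155 K/W
R_cav   = 0.125/(0.0441×0.9×17.2) = 0.1831 K/W
1/R_core = 1/R_stud + 1/R_cav → R_core = 0.001537 K/W
R_outer = 0.02/(0.177×17.2) = 0.006569 K/W
R_total = 0.01154 K/W
Q = ΔT/R_total = 27/0.01154

Q ≈ 2340 W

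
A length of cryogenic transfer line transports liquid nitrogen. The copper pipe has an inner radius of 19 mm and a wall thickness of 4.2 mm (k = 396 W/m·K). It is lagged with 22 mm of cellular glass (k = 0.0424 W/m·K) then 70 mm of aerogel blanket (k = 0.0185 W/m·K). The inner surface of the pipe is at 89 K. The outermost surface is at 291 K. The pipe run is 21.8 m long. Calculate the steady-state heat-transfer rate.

Radial resistances (cylindrical: R_cond = ln(r_o/r_i)/(2πkL), R_conv = 1/(h·2πrL)):
R_copper pipe wall = ln(23.2/19)/(2π×396×21.8) = 3.682×10^-6 K/W
R_cellular glass = ln(45.2/23.2)/(2π×0.0424×21.8) = 0.1148 K/W
R_aerogel blanket = ln(115.2/45.2)/(2π×0.0185×21.8) = 0.3692 K/W
R_total = 0.484 K/W
Q = ΔT/R_total = 202/0.484

Q ≈ 417 W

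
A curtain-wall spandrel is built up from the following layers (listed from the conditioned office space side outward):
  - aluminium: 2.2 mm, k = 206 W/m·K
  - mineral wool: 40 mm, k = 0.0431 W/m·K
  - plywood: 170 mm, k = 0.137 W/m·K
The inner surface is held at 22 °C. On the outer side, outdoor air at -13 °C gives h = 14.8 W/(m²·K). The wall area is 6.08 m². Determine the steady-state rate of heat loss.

Q ≈ 95.1 W

Thermal resistances in series:
R_aluminium = L/(kA) = 0.0022/(206×6.08) = 1.757×10^-6 K/W
R_mineral wool = L/(kA) = 0.04/(0.0431×6.08) = 0.1526 K/W
R_plywood = L/(kA) = 0.17/(0.137×6.08) = 0.2041 K/W
R_outer film = 1/(h_o·A) = 1/(14.8×6.08) = 0.01111 K/W
R_total = 0.3679 K/W
Q = ΔT / R_total = 35 / 0.3679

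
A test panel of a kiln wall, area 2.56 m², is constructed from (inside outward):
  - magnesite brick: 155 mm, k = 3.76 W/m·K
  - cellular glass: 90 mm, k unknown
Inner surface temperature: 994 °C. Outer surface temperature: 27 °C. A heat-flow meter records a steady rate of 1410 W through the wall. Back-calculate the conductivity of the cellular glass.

Using the resistance-network approach (series):
R_magnesite brick = L/(kA) = 0.155/(3.76×2.56) = 0.0161 K/W
Sum of known resistances R_other = 0.0161 K/W
Total R = ΔT/Q = 967/1410 = 0.6858 K/W
R_cellular glass = R_total − R_other = 0.6697 K/W
k = L/(R·A) = 0.09/(0.6697×2.56)

k ≈ 0.0525 W/(m·K)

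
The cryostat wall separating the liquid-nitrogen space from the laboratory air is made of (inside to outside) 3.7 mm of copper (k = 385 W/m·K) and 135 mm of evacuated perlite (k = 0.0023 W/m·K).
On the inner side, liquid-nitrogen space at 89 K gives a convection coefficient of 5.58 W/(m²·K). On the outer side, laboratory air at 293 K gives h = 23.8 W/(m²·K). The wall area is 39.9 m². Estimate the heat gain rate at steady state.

Using the resistance-network approach (series):
R_inner film = 1/(h_i·A) = 1/(5.58×39.9) = 0.004492 K/W
R_copper = L/(kA) = 0.0037/(385×39.9) = 2.409×10^-7 K/W
R_evacuated perlite = L/(kA) = 0.135/(0.0023×39.9) = 1.471 K/W
R_outer film = 1/(h_o·A) = 1/(23.8×39.9) = 0.001053 K/W
R_total = 1.477 K/W
Q = ΔT / R_total = 204 / 1.477

Q ≈ 138 W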